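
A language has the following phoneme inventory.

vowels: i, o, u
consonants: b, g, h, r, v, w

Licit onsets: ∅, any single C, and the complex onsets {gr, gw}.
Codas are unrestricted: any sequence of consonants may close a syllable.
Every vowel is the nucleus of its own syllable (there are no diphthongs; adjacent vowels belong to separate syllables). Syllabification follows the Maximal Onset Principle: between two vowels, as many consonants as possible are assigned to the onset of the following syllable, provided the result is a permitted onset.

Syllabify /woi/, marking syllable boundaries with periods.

Vowels present: o, i; each is a nucleus, giving 2 syllables.
Between /o/ (V1) and /i/ (V2): hiatus — the boundary sits between the two vowels.

wo.i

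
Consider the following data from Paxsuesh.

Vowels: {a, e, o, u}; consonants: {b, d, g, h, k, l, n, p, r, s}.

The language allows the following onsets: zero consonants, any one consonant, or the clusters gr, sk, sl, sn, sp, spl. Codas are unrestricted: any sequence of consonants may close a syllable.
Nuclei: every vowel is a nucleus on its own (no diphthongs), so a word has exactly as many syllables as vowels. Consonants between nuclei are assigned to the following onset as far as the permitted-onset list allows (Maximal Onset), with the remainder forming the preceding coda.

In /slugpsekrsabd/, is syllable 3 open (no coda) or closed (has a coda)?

closed

The vowels are u, e, a — 3 nuclei, so 3 syllables.
V1 /u/ – V2 /e/: /gps/; trying suffixes from longest down, /s/ is the first permitted one, so coda /gp/ | onset /s/.
V2 /e/ – V3 /a/: /krs/ — longest licit onset from the right is /s/, leaving /kr/ as coda.
Putting it together: slugp.sekr.sabd.
Syllable 3 is /sabd/ with coda /bd/, so it is closed.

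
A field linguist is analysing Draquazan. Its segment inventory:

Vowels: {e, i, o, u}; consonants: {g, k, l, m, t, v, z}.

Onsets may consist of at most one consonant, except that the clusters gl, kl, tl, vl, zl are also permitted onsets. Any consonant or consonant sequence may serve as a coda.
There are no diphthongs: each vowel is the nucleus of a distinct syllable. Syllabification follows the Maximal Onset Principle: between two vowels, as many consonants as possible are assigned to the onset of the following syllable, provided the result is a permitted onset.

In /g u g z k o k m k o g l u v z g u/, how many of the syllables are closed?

The vowels are u, o, o, u, u — 5 nuclei, so 5 syllables.
σ1/σ2 boundary: cluster /gzk/ — the longest permitted-onset suffix is /k/; onset = /k/, preceding coda = /gz/.
σ2/σ3 boundary: /kmk/ — longest licit onset from the right is /k/, leaving /km/ as coda.
σ3/σ4 boundary: /gl/ is a licit onset in full, so it all attaches to the next syllable.
σ4/σ5 boundary: /vzg/ splits as /vz/ + /g/ (/g/ is the longest suffix that is a licit onset).
Syllabification: gugz.kokm.ko.gluvz.gu.
Classifying each syllable: /gugz/ (closed), /kokm/ (closed), /ko/ (open), /gluvz/ (closed), /gu/ (open).
Closed syllables: 3.

3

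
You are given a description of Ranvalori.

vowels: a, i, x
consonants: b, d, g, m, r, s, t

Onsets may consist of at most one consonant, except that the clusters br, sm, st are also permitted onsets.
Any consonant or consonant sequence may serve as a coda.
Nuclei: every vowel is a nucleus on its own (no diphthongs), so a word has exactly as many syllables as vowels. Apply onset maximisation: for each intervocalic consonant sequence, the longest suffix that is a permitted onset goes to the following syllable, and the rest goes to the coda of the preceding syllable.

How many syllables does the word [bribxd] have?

Vowels present: i, x; each is a nucleus, giving 2 syllables.

2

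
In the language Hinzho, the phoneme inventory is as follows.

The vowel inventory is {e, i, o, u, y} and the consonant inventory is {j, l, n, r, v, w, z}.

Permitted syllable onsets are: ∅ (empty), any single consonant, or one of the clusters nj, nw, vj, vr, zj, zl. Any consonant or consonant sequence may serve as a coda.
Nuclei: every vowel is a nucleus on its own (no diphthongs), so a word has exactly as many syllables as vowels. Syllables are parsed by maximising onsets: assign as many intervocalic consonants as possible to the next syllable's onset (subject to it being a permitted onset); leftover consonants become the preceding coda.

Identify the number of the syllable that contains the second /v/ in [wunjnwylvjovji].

4

The vowels are u, y, o, i — 4 nuclei, so 4 syllables.
σ1/σ2 boundary: /njnw/; trying suffixes from longest down, /nw/ is the first permitted one, so coda /nj/ | onset /nw/.
σ2/σ3 boundary: cluster /lvj/ — the longest permitted-onset suffix is /vj/; onset = /vj/, preceding coda = /l/.
σ3/σ4 boundary: /vj/ is a licit onset in full, so it all attaches to the next syllable.
Putting it together: wunj.nwyl.vjo.vji.
The second /v/ is in the onset of syllable 4 (/vji/).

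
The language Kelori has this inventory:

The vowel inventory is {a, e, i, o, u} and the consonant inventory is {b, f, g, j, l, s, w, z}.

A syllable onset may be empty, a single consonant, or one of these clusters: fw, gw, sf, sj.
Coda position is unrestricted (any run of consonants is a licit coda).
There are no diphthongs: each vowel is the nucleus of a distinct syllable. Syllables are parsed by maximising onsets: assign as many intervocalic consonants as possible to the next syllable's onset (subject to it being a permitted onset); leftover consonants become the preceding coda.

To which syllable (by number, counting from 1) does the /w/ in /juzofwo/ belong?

3

Nuclei (vowels): u, o, o → 3 syllables.
/u…o/ gap (V1→V2): /z/ → onset of the next syllable (single consonants are always licit onsets).
/o…o/ gap (V2→V3): /fw/ — entire cluster is a permitted onset → onset /fw/, coda ∅.
Result: ju.zo.fwo.
The /w/ is in the onset of syllable 3 (/fwo/).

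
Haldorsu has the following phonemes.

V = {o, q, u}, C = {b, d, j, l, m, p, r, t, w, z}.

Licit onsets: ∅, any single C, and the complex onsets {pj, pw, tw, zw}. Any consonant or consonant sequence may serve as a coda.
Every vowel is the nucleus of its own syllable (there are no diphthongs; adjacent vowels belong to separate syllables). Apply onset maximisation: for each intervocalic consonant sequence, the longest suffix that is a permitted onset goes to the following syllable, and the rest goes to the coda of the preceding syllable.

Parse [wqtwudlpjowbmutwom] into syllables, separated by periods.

The vowels are q, u, o, u, o — 5 nuclei, so 5 syllables.
V1 /q/ – V2 /u/: /tw/ — entire cluster is a permitted onset → onset /tw/, coda ∅.
V2 /u/ – V3 /o/: /dlpj/ splits as /dl/ + /pj/ (/pj/ is the longest suffix that is a licit onset).
V3 /o/ – V4 /u/: cluster /wbm/ — the longest permitted-onset suffix is /m/; onset = /m/, preceding coda = /wb/.
V4 /u/ – V5 /o/: /tw/ — entire cluster is a permitted onset → onset /tw/, coda ∅.

wq.twudl.pjowb.mu.twom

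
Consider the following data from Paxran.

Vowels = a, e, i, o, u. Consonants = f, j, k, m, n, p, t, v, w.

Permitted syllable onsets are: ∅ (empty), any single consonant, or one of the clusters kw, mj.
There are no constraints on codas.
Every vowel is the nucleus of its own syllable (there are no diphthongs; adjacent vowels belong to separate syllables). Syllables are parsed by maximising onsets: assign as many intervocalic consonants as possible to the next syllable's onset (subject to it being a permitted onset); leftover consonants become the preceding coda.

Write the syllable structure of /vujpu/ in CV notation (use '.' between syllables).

CVC.CV

Vowels present: u, u; each is a nucleus, giving 2 syllables.
Between /u/ (V1) and /u/ (V2): /jp/ splits as /j/ + /p/ (/p/ is the longest suffix that is a licit onset).
Result: vuj.pu.
Mapping each syllable to C/V: /vuj/ → CVC, /pu/ → CV.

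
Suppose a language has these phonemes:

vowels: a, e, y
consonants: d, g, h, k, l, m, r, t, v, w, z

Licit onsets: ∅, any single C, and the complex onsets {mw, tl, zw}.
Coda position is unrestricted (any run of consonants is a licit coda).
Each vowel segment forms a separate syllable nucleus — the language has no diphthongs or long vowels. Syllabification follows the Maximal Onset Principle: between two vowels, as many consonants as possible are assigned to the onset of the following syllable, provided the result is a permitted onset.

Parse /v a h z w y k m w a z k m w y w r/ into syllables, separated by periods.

Vowels present: a, y, a, y; each is a nucleus, giving 4 syllables.
V1 /a/ – V2 /y/: /hzw/; trying suffixes from longest down, /zw/ is the first permitted one, so coda /h/ | onset /zw/.
V2 /y/ – V3 /a/: /kmw/ — longest licit onset from the right is /mw/, leaving /k/ as coda.
V3 /a/ – V4 /y/: cluster /zkmw/ — the longest permitted-onset suffix is /mw/; onset = /mw/, preceding coda = /zk/.

vah.zwyk.mwazk.mwywr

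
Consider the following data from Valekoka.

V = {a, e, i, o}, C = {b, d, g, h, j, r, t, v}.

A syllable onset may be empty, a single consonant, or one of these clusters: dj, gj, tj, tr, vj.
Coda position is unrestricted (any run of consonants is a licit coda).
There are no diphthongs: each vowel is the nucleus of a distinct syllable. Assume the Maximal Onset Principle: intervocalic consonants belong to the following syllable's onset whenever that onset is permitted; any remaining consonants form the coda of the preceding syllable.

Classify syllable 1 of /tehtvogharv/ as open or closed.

Nuclei (vowels): e, o, a → 3 syllables.
/e…o/ gap (V1→V2): cluster /htv/ — the longest permitted-onset suffix is /v/; onset = /v/, preceding coda = /ht/.
/o…a/ gap (V2→V3): /gh/; trying suffixes from longest down, /h/ is the first permitted one, so coda /g/ | onset /h/.
So the parse is teht.vog.harv.
Syllable 1 is /teht/ with coda /ht/, so it is closed.

closed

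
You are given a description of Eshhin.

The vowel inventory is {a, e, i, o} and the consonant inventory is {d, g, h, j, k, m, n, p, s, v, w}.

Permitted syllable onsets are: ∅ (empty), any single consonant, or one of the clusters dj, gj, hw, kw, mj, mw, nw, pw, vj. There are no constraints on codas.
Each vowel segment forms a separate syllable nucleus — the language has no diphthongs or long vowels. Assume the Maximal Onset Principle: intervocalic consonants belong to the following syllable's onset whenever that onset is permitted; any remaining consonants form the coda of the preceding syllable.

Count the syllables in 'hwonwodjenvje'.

4

Nuclei (vowels): o, o, e, e → 4 syllables.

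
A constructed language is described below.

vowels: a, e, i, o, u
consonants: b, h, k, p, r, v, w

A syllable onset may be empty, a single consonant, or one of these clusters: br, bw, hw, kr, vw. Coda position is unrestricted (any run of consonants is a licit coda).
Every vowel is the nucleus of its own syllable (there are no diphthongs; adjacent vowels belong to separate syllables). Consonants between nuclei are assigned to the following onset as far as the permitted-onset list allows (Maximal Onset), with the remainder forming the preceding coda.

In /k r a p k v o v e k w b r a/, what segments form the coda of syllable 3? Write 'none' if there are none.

The vowels are a, o, e, a — 4 nuclei, so 4 syllables.
σ1/σ2 boundary: /pkv/ — longest licit onset from the right is /v/, leaving /pk/ as coda.
σ2/σ3 boundary: /v/ is a single consonant, so it becomes the next onset.
σ3/σ4 boundary: /kwbr/ splits as /kw/ + /br/ (/br/ is the longest suffix that is a licit onset).
Result: krapk.vo.vekw.bra.
Syllable 3 is /vekw/: onset /v/, nucleus /e/, coda /kw/.

kw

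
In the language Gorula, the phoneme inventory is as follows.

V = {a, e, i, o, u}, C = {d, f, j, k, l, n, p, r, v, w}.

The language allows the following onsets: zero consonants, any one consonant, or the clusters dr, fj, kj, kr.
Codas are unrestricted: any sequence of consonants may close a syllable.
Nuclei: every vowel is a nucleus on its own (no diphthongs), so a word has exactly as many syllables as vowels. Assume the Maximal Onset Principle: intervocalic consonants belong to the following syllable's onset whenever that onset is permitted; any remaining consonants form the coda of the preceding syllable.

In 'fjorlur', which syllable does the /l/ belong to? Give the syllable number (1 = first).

2

The vowels are o, u — 2 nuclei, so 2 syllables.
/o…u/ gap (V1→V2): /rl/; trying suffixes from longest down, /l/ is the first permitted one, so coda /r/ | onset /l/.
Putting it together: fjor.lur.
The /l/ is in the onset of syllable 2 (/lur/).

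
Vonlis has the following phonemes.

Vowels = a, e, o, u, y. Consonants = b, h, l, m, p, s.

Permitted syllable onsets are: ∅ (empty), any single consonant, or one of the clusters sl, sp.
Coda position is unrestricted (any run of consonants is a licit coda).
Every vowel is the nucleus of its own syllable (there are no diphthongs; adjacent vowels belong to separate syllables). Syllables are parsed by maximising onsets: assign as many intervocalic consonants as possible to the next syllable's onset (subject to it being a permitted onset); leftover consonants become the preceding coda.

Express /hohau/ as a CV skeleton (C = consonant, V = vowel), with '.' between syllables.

CV.CV.V

Nuclei (vowels): o, a, u → 3 syllables.
Between /o/ (V1) and /a/ (V2): /h/ is a single consonant, so it becomes the next onset.
Between /a/ (V2) and /u/ (V3): nothing intervenes; syllable break is V.V.
So the parse is ho.ha.u.
Mapping each syllable to C/V: /ho/ → CV, /ha/ → CV, /u/ → V.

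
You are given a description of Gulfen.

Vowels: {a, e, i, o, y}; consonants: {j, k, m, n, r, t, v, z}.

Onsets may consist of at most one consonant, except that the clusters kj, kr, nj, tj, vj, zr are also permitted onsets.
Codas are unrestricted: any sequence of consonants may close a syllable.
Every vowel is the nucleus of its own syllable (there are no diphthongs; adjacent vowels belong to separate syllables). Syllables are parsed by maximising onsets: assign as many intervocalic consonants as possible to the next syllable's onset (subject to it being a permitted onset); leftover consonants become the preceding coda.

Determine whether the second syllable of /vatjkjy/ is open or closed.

Vowels present: a, y; each is a nucleus, giving 2 syllables.
Between /a/ (V1) and /y/ (V2): /tjkj/ splits as /tj/ + /kj/ (/kj/ is the longest suffix that is a licit onset).
Result: vatj.kjy.
Syllable 2 is /kjy/; it ends in its nucleus with no coda, so it is open.

open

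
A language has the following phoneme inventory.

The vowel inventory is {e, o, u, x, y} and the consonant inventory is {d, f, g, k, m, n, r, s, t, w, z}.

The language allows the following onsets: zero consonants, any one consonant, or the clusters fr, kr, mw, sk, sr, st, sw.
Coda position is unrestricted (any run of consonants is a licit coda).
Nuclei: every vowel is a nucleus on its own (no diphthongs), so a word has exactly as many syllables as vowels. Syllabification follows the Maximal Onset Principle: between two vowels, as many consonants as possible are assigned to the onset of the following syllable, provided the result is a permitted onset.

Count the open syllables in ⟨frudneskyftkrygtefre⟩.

Vowels present: u, e, y, y, e, e; each is a nucleus, giving 6 syllables.
V1 /u/ – V2 /e/: /dn/ splits as /d/ + /n/ (/n/ is the longest suffix that is a licit onset).
V2 /e/ – V3 /y/: /sk/ — entire cluster is a permitted onset → onset /sk/, coda ∅.
V3 /y/ – V4 /y/: /ftkr/ — longest licit onset from the right is /kr/, leaving /ft/ as coda.
V4 /y/ – V5 /e/: /gt/; trying suffixes from longest down, /t/ is the first permitted one, so coda /g/ | onset /t/.
V5 /e/ – V6 /e/: /fr/ is a licit onset in full, so it all attaches to the next syllable.
Syllabification: frud.ne.skyft.kryg.te.fre.
Classifying each syllable: /frud/ (closed), /ne/ (open), /skyft/ (closed), /kryg/ (closed), /te/ (open), /fre/ (open).
Open syllables: 3.

3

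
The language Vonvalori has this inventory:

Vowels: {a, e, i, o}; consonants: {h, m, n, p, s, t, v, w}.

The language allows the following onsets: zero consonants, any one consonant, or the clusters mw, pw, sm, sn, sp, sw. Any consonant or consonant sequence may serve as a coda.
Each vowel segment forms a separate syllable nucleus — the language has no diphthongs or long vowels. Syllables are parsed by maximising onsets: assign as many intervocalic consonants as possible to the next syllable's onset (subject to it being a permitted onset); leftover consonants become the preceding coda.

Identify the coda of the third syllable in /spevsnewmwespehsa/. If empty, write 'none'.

none

Nuclei (vowels): e, e, e, e, a → 5 syllables.
V1 /e/ – V2 /e/: /vsn/ — longest licit onset from the right is /sn/, leaving /v/ as coda.
V2 /e/ – V3 /e/: cluster /wmw/ — the longest permitted-onset suffix is /mw/; onset = /mw/, preceding coda = /w/.
V3 /e/ – V4 /e/: /sp/ is a licit onset in full, so it all attaches to the next syllable.
V4 /e/ – V5 /a/: /hs/; trying suffixes from longest down, /s/ is the first permitted one, so coda /h/ | onset /s/.
So the parse is spev.snew.mwe.speh.sa.
Syllable 3 is /mwe/: onset /mw/, nucleus /e/, coda ∅.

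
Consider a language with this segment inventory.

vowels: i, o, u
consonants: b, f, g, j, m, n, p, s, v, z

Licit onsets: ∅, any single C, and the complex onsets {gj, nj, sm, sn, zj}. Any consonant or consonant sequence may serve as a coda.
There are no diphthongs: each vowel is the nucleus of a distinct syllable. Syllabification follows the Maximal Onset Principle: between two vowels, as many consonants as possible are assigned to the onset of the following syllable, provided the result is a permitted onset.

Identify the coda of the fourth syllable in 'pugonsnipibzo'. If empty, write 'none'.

Nuclei (vowels): u, o, i, i, o → 5 syllables.
/u…o/ gap (V1→V2): just /g/ — single C goes to the following onset.
/o…i/ gap (V2→V3): /nsn/ splits as /n/ + /sn/ (/sn/ is the longest suffix that is a licit onset).
/i…i/ gap (V3→V4): /p/ → onset of the next syllable (single consonants are always licit onsets).
/i…o/ gap (V4→V5): /bz/ — longest licit onset from the right is /z/, leaving /b/ as coda.
Result: pu.gon.sni.pib.zo.
Syllable 4 is /pib/: onset /p/, nucleus /i/, coda /b/.

b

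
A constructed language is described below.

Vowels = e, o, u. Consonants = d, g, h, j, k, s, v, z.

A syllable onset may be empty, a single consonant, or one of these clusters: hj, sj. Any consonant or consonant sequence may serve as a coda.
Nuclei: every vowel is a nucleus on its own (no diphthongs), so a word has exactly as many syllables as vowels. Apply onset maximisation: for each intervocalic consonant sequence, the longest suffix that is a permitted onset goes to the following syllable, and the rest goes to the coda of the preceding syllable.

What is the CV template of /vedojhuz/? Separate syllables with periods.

CV.CVC.CVC

Nuclei (vowels): e, o, u → 3 syllables.
/e…o/ gap (V1→V2): just /d/ — single C goes to the following onset.
/o…u/ gap (V2→V3): /jh/ — longest licit onset from the right is /h/, leaving /j/ as coda.
Result: ve.doj.huz.
Mapping each syllable to C/V: /ve/ → CV, /doj/ → CVC, /huz/ → CVC.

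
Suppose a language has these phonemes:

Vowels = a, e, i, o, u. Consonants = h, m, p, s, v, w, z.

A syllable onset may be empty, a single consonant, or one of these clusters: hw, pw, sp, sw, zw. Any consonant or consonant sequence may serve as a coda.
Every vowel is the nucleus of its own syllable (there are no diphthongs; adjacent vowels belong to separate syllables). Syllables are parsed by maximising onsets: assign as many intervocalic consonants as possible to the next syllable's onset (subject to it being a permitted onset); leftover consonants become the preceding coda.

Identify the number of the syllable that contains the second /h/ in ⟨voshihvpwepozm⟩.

The vowels are o, i, e, o — 4 nuclei, so 4 syllables.
Between /o/ (V1) and /i/ (V2): /sh/ — longest licit onset from the right is /h/, leaving /s/ as coda.
Between /i/ (V2) and /e/ (V3): cluster /hvpw/ — the longest permitted-onset suffix is /pw/; onset = /pw/, preceding coda = /hv/.
Between /e/ (V3) and /o/ (V4): /p/ → onset of the next syllable (single consonants are always licit onsets).
Putting it together: vos.hihv.pwe.pozm.
The second /h/ is in the coda of syllable 2 (/hihv/).

2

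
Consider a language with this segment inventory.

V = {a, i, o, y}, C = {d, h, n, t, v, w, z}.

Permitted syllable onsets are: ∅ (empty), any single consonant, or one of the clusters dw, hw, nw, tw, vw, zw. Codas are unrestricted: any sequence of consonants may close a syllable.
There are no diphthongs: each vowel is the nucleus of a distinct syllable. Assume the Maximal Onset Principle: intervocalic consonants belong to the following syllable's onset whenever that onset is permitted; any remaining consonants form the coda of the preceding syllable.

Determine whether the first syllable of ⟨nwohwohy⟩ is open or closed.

Vowels present: o, o, y; each is a nucleus, giving 3 syllables.
Between /o/ (V1) and /o/ (V2): /hw/ — entire cluster is a permitted onset → onset /hw/, coda ∅.
Between /o/ (V2) and /y/ (V3): /h/ is a single consonant, so it becomes the next onset.
Result: nwo.hwo.hy.
Syllable 1 is /nwo/; it ends in its nucleus with no coda, so it is open.

open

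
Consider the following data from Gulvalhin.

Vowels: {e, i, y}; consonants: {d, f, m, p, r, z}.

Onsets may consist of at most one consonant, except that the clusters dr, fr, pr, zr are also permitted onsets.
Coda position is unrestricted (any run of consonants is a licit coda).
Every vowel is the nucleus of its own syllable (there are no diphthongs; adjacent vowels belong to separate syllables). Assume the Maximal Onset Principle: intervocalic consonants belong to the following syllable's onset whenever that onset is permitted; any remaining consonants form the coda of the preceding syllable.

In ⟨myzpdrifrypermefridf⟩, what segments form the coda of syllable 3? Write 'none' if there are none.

none

Vowels present: y, i, y, e, e, i; each is a nucleus, giving 6 syllables.
Between /y/ (V1) and /i/ (V2): cluster /zpdr/ — the longest permitted-onset suffix is /dr/; onset = /dr/, preceding coda = /zp/.
Between /i/ (V2) and /y/ (V3): cluster /fr/ — /fr/ is itself a permitted onset, so the whole cluster goes right; preceding coda = ∅.
Between /y/ (V3) and /e/ (V4): /p/ is a single consonant, so it becomes the next onset.
Between /e/ (V4) and /e/ (V5): /rm/; trying suffixes from longest down, /m/ is the first permitted one, so coda /r/ | onset /m/.
Between /e/ (V5) and /i/ (V6): /fr/ — entire cluster is a permitted onset → onset /fr/, coda ∅.
So the parse is myzp.dri.fry.per.me.fridf.
Syllable 3 is /fry/: onset /fr/, nucleus /y/, coda ∅.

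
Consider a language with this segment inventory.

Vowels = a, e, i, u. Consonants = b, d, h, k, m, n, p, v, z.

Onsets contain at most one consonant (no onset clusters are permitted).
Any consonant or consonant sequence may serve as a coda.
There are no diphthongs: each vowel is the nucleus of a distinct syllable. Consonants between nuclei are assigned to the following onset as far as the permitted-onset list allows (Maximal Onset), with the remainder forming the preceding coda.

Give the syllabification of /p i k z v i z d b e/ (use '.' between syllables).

pikz.vizd.be

Vowels present: i, i, e; each is a nucleus, giving 3 syllables.
σ1/σ2 boundary: cluster /kzv/ — the longest permitted-onset suffix is /v/; onset = /v/, preceding coda = /kz/.
σ2/σ3 boundary: /zdb/ splits as /zd/ + /b/ (/b/ is the longest suffix that is a licit onset).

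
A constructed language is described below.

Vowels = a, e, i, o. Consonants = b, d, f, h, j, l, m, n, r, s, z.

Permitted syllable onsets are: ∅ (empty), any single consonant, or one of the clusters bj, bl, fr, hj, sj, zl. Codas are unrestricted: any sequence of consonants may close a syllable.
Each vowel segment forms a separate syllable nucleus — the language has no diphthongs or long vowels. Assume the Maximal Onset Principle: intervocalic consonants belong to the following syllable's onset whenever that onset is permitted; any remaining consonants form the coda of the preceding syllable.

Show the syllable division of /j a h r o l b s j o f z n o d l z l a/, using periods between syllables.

Vowels present: a, o, o, o, a; each is a nucleus, giving 5 syllables.
σ1/σ2 boundary: /hr/ — longest licit onset from the right is /r/, leaving /h/ as coda.
σ2/σ3 boundary: /lbsj/; trying suffixes from longest down, /sj/ is the first permitted one, so coda /lb/ | onset /sj/.
σ3/σ4 boundary: cluster /fzn/ — the longest permitted-onset suffix is /n/; onset = /n/, preceding coda = /fz/.
σ4/σ5 boundary: /dlzl/ splits as /dl/ + /zl/ (/zl/ is the longest suffix that is a licit onset).

jah.rolb.sjofz.nodl.zla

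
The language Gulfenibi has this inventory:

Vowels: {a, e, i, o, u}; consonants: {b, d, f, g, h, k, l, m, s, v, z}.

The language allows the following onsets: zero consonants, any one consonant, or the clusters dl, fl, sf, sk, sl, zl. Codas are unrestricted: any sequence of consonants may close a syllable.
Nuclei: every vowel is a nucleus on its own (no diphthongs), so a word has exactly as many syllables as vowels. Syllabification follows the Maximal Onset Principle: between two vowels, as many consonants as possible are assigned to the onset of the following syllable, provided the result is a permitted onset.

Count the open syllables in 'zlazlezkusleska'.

4

Nuclei (vowels): a, e, u, e, a → 5 syllables.
V1 /a/ – V2 /e/: cluster /zl/ — /zl/ is itself a permitted onset, so the whole cluster goes right; preceding coda = ∅.
V2 /e/ – V3 /u/: cluster /zk/ — the longest permitted-onset suffix is /k/; onset = /k/, preceding coda = /z/.
V3 /u/ – V4 /e/: /sl/ — entire cluster is a permitted onset → onset /sl/, coda ∅.
V4 /e/ – V5 /a/: /sk/ — entire cluster is a permitted onset → onset /sk/, coda ∅.
Putting it together: zla.zlez.ku.sle.ska.
Classifying each syllable: /zla/ (open), /zlez/ (closed), /ku/ (open), /sle/ (open), /ska/ (open).
Open syllables: 4.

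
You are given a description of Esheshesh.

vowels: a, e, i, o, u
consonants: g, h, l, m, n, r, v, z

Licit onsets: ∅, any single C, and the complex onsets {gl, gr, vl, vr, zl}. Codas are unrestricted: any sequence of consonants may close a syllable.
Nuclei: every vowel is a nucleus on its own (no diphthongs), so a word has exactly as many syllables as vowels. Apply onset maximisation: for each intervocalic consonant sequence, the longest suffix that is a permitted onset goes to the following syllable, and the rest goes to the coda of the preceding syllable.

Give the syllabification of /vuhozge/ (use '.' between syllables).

vu.hoz.ge

The vowels are u, o, e — 3 nuclei, so 3 syllables.
Between /u/ (V1) and /o/ (V2): just /h/ — single C goes to the following onset.
Between /o/ (V2) and /e/ (V3): /zg/; trying suffixes from longest down, /g/ is the first permitted one, so coda /z/ | onset /g/.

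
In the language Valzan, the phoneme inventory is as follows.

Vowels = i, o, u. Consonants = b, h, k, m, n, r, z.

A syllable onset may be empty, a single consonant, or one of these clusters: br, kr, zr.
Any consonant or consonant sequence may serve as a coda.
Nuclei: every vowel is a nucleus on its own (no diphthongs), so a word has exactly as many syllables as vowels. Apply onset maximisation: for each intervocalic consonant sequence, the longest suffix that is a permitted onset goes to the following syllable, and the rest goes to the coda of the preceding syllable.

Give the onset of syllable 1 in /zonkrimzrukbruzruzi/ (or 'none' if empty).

Vowels present: o, i, u, u, u, i; each is a nucleus, giving 6 syllables.
/o…i/ gap (V1→V2): cluster /nkr/ — the longest permitted-onset suffix is /kr/; onset = /kr/, preceding coda = /n/.
/i…u/ gap (V2→V3): /mzr/; trying suffixes from longest down, /zr/ is the first permitted one, so coda /m/ | onset /zr/.
/u…u/ gap (V3→V4): cluster /kbr/ — the longest permitted-onset suffix is /br/; onset = /br/, preceding coda = /k/.
/u…u/ gap (V4→V5): /zr/ is a licit onset in full, so it all attaches to the next syllable.
/u…i/ gap (V5→V6): just /z/ — single C goes to the following onset.
So the parse is zon.krim.zruk.bru.zru.zi.
Syllable 1 is /zon/: onset /z/, nucleus /o/, coda /n/.

z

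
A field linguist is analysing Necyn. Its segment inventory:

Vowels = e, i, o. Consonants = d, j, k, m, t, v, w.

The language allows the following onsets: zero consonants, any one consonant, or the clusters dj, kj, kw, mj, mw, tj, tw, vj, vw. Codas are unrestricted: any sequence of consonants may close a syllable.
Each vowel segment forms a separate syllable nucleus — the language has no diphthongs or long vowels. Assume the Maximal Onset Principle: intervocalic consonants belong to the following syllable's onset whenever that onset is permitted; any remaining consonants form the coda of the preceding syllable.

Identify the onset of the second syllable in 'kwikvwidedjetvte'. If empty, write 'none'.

vw

Vowels present: i, i, e, e, e; each is a nucleus, giving 5 syllables.
/i…i/ gap (V1→V2): /kvw/ splits as /k/ + /vw/ (/vw/ is the longest suffix that is a licit onset).
/i…e/ gap (V2→V3): /d/ → onset of the next syllable (single consonants are always licit onsets).
/e…e/ gap (V3→V4): cluster /dj/ — /dj/ is itself a permitted onset, so the whole cluster goes right; preceding coda = ∅.
/e…e/ gap (V4→V5): cluster /tvt/ — the longest permitted-onset suffix is /t/; onset = /t/, preceding coda = /tv/.
Result: kwik.vwi.de.djetv.te.
Syllable 2 is /vwi/: onset /vw/, nucleus /i/, coda ∅.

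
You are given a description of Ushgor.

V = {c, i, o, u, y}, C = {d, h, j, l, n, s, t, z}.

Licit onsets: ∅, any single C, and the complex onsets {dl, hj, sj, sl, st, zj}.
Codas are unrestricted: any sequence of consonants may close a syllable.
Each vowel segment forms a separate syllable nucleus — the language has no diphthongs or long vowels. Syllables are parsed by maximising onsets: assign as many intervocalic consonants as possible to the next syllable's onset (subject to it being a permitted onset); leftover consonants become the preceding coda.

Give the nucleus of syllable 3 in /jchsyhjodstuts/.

Nuclei (vowels): c, y, o, u → 4 syllables.
The third nucleus (vowel 3 from the left) is /o/.

o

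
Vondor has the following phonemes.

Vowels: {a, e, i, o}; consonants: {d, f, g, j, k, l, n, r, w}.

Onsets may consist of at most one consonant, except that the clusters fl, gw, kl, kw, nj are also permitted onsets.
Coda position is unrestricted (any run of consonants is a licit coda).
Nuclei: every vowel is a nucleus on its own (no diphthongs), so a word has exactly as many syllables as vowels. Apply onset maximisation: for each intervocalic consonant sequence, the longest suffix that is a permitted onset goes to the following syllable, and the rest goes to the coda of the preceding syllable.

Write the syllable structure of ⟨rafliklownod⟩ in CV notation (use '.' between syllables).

CV.CCV.CCVC.CVC

Nuclei (vowels): a, i, o, o → 4 syllables.
V1 /a/ – V2 /i/: cluster /fl/ — /fl/ is itself a permitted onset, so the whole cluster goes right; preceding coda = ∅.
V2 /i/ – V3 /o/: cluster /kl/ — /kl/ is itself a permitted onset, so the whole cluster goes right; preceding coda = ∅.
V3 /o/ – V4 /o/: /wn/ splits as /w/ + /n/ (/n/ is the longest suffix that is a licit onset).
Putting it together: ra.fli.klow.nod.
Mapping each syllable to C/V: /ra/ → CV, /fli/ → CCV, /klow/ → CCVC, /nod/ → CVC.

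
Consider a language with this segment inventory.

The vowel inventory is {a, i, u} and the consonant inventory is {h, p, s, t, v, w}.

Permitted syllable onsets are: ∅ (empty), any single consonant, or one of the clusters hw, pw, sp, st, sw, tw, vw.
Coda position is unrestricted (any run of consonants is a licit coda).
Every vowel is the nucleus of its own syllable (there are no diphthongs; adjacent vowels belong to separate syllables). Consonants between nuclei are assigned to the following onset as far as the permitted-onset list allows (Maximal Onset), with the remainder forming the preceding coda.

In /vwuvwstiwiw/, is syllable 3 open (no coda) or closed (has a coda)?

Nuclei (vowels): u, i, i → 3 syllables.
/u…i/ gap (V1→V2): /vwst/ splits as /vw/ + /st/ (/st/ is the longest suffix that is a licit onset).
/i…i/ gap (V2→V3): /w/ → onset of the next syllable (single consonants are always licit onsets).
So the parse is vwuvw.sti.wiw.
Syllable 3 is /wiw/ with coda /w/, so it is closed.

closed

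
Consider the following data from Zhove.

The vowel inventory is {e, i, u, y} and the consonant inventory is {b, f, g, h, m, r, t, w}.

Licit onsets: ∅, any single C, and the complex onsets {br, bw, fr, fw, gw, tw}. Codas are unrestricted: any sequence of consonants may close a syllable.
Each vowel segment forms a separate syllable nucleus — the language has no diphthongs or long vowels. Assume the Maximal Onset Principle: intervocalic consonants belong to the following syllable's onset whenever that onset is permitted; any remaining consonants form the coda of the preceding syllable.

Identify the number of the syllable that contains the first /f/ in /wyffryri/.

1

Nuclei (vowels): y, y, i → 3 syllables.
σ1/σ2 boundary: /ffr/ splits as /f/ + /fr/ (/fr/ is the longest suffix that is a licit onset).
σ2/σ3 boundary: /r/ → onset of the next syllable (single consonants are always licit onsets).
So the parse is wyf.fry.ri.
The first /f/ is in the coda of syllable 1 (/wyf/).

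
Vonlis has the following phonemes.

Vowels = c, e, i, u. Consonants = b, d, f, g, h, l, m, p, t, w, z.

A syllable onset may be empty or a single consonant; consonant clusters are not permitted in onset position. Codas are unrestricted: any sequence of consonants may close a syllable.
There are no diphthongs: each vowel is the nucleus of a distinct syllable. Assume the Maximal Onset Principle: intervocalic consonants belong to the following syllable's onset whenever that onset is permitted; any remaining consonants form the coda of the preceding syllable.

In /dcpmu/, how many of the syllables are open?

The vowels are c, u — 2 nuclei, so 2 syllables.
σ1/σ2 boundary: /pm/ splits as /p/ + /m/ (/m/ is the longest suffix that is a licit onset).
So the parse is dcp.mu.
Classifying each syllable: /dcp/ (closed), /mu/ (open).
Open syllables: 1.

1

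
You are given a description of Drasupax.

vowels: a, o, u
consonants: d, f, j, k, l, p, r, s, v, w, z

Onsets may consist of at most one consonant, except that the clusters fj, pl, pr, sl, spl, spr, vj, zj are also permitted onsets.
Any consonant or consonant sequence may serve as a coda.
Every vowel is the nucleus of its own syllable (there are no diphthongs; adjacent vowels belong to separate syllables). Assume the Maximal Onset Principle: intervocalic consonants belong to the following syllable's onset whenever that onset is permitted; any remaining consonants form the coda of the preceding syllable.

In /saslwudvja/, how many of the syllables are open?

Vowels present: a, u, a; each is a nucleus, giving 3 syllables.
/a…u/ gap (V1→V2): /slw/ splits as /sl/ + /w/ (/w/ is the longest suffix that is a licit onset).
/u…a/ gap (V2→V3): /dvj/; trying suffixes from longest down, /vj/ is the first permitted one, so coda /d/ | onset /vj/.
Result: sasl.wud.vja.
Classifying each syllable: /sasl/ (closed), /wud/ (closed), /vja/ (open).
Open syllables: 1.

1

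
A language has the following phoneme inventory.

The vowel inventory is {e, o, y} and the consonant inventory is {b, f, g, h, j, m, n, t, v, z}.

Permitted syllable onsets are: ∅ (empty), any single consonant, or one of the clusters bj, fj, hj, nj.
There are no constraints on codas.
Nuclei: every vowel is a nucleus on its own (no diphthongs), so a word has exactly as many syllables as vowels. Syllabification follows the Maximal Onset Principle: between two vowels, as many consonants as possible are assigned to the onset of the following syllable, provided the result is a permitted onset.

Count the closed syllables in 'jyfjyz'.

1

Vowels present: y, y; each is a nucleus, giving 2 syllables.
/y…y/ gap (V1→V2): cluster /fj/ — /fj/ is itself a permitted onset, so the whole cluster goes right; preceding coda = ∅.
Result: jy.fjyz.
Classifying each syllable: /jy/ (open), /fjyz/ (closed).
Closed syllables: 1.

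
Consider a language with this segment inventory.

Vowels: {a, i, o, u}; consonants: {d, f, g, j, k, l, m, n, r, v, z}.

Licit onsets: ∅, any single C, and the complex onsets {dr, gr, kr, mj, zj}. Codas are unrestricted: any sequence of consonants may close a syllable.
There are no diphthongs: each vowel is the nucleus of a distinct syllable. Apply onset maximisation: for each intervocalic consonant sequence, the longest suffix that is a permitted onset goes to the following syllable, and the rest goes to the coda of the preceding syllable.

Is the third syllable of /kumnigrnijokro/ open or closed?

Nuclei (vowels): u, i, i, o, o → 5 syllables.
V1 /u/ – V2 /i/: /mn/; trying suffixes from longest down, /n/ is the first permitted one, so coda /m/ | onset /n/.
V2 /i/ – V3 /i/: /grn/; trying suffixes from longest down, /n/ is the first permitted one, so coda /gr/ | onset /n/.
V3 /i/ – V4 /o/: /j/ is a single consonant, so it becomes the next onset.
V4 /o/ – V5 /o/: cluster /kr/ — /kr/ is itself a permitted onset, so the whole cluster goes right; preceding coda = ∅.
Syllabification: kum.nigr.ni.jo.kro.
Syllable 3 is /ni/; it ends in its nucleus with no coda, so it is open.

open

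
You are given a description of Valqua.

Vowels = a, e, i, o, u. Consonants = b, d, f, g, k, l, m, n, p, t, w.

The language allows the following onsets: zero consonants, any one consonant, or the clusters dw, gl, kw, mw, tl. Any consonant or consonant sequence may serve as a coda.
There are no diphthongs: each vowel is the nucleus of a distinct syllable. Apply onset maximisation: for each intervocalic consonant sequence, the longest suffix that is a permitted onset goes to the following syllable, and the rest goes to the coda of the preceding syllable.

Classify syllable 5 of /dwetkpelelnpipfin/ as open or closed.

Vowels present: e, e, e, i, i; each is a nucleus, giving 5 syllables.
Between /e/ (V1) and /e/ (V2): /tkp/ — longest licit onset from the right is /p/, leaving /tk/ as coda.
Between /e/ (V2) and /e/ (V3): just /l/ — single C goes to the following onset.
Between /e/ (V3) and /i/ (V4): cluster /lnp/ — the longest permitted-onset suffix is /p/; onset = /p/, preceding coda = /ln/.
Between /i/ (V4) and /i/ (V5): cluster /pf/ — the longest permitted-onset suffix is /f/; onset = /f/, preceding coda = /p/.
Syllabification: dwetk.pe.leln.pip.fin.
Syllable 5 is /fin/ with coda /n/, so it is closed.

closed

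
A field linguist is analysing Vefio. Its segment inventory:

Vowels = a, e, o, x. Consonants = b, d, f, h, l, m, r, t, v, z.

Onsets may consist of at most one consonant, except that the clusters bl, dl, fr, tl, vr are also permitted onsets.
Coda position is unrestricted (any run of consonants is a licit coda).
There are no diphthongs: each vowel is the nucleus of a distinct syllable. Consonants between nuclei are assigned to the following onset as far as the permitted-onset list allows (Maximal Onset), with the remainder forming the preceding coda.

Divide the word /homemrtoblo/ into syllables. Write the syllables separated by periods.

ho.memr.to.blo

Nuclei (vowels): o, e, o, o → 4 syllables.
σ1/σ2 boundary: just /m/ — single C goes to the following onset.
σ2/σ3 boundary: /mrt/ — longest licit onset from the right is /t/, leaving /mr/ as coda.
σ3/σ4 boundary: /bl/ — entire cluster is a permitted onset → onset /bl/, coda ∅.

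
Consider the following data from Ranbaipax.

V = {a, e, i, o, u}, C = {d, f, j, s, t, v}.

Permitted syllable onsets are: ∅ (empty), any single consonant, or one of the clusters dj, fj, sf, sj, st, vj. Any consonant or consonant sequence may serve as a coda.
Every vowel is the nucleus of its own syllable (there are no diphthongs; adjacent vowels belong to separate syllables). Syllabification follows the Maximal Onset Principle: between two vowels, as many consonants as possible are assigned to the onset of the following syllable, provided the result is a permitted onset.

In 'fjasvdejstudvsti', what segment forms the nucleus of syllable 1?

The vowels are a, e, u, i — 4 nuclei, so 4 syllables.
The first nucleus (vowel 1 from the left) is /a/.

a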